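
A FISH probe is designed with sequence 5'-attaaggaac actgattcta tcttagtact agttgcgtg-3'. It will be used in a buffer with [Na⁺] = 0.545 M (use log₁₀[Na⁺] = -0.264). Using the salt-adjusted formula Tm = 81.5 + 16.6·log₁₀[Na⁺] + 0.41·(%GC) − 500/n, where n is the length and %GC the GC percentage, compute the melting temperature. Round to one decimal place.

79.0°C

Length n = 39. Counting bases: T=14, G=8, A=11, C=6
G+C = 14, so %GC = 14/39 × 100 = 35.897%
Salt term: 16.6 × (-0.264) = -4.382
GC term: 0.41 × 35.897 = 14.718; length term: −500/39 = −12.821
Tm = 81.5 + (-4.382) + 14.718 − 12.821 = 79.015 → 79.0°C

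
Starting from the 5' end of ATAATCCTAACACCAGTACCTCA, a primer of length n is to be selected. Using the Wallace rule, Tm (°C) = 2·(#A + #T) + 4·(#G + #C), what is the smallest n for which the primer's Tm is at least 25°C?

n = 11

First 10 bases: ATAATCCTAA → Tm = 24°C (< 25°C)
First 11 bases: ATAATCCTAAC → Tm = 28°C (≥ 25°C)
Each additional base adds 2°C (A/T) or 4°C (G/C), so Tm is non-decreasing in n; n = 11 is the first length to reach 25°C.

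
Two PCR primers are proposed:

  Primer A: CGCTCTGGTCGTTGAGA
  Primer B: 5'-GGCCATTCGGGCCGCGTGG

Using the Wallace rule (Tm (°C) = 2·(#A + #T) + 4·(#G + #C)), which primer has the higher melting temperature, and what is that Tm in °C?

Primer B, 68°C

Primer A: A+T=7, G+C=10 → Tm = 2(7)+4(10) = 54°C
Primer B: A+T=4, G+C=15 → Tm = 2(4)+4(15) = 68°C
54°C vs 68°C → primer B is higher.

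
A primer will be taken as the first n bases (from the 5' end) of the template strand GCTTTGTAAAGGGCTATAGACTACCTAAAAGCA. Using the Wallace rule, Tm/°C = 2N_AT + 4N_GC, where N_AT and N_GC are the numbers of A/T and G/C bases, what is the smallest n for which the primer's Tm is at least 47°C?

First 16 bases: GCTTTGTAAAGGGCTA → Tm = 46°C (< 47°C)
First 17 bases: GCTTTGTAAAGGGCTAT → Tm = 48°C (≥ 47°C)
Since every base adds ≥2°C, Tm only increases with n, so the threshold is first crossed at n = 17.

n = 17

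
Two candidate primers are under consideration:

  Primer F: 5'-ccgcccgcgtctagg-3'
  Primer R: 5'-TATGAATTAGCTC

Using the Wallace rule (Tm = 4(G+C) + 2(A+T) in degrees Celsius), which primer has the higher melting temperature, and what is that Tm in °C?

Primer F: A+T=3, G+C=12 → Tm = 2(3)+4(12) = 54°C
Primer R: A+T=9, G+C=4 → Tm = 2(9)+4(4) = 34°C
54°C vs 34°C → primer F is higher.

Primer F, 54°C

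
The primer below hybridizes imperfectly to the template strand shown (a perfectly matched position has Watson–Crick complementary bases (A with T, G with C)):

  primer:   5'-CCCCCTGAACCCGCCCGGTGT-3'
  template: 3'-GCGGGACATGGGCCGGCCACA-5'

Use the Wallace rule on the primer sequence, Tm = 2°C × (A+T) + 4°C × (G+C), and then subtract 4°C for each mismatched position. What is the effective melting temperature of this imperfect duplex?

62°C

Primer base counts: A=2, T=3, G=5, C=11 → A+T=5, G+C=16
Perfect-match Tm = 2(5) + 4(16) = 10 + 64 = 74°C
Mismatches (positions where the bases are not complementary): 3 (at positions 2, 8, 14)
Effective Tm = 74 − 3×4 = 74 − 12 = 62°C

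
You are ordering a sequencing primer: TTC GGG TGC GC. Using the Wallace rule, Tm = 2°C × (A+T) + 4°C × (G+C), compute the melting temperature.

Counting bases: C=3, A=0, G=5, T=3
A+T = 3, G+C = 8
Tm = 2×3 + 4×8 = 38°C

38°C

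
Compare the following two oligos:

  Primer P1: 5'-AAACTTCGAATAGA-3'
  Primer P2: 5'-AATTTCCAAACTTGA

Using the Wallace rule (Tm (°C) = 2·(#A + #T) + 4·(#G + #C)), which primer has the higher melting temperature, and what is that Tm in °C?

Primer P1: A+T=10, G+C=4 → Tm = 2(10)+4(4) = 36°C
Primer P2: A+T=11, G+C=4 → Tm = 2(11)+4(4) = 38°C
36°C vs 38°C → primer P2 is higher.

Primer P2, 38°C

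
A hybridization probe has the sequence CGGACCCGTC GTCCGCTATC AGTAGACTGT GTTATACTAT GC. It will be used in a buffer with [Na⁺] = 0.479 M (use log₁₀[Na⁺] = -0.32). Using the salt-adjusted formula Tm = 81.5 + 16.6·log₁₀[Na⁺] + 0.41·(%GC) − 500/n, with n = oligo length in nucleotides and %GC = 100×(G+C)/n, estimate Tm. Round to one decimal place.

85.8°C

Length n = 42. T=12, G=10, A=8, C=12
G+C = 22, so %GC = 22/42 × 100 = 52.381%
Salt term: 16.6 × (-0.32) = -5.312
GC term: 0.41 × 52.381 = 21.476; length term: −500/42 = −11.905
Tm = 81.5 + (-5.312) + 21.476 − 11.905 = 85.759 → 85.8°C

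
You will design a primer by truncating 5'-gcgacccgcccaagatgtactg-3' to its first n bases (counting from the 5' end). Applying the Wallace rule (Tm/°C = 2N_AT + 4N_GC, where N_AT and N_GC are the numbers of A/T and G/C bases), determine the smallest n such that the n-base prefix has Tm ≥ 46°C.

n = 13

First 12 bases: GCGACCCGCCCA → Tm = 44°C (< 46°C)
First 13 bases: GCGACCCGCCCAA → Tm = 46°C (≥ 46°C)
Since every base adds ≥2°C, Tm only increases with n, so the threshold is first crossed at n = 13.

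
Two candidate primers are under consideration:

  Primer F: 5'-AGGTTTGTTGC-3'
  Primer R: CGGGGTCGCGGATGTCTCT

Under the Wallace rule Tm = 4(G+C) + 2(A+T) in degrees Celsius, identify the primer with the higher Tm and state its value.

Primer F: A+T=6, G+C=5 → Tm = 2(6)+4(5) = 32°C
Primer R: A+T=6, G+C=13 → Tm = 2(6)+4(13) = 64°C
32°C vs 64°C → primer R is higher.

Primer R, 64°C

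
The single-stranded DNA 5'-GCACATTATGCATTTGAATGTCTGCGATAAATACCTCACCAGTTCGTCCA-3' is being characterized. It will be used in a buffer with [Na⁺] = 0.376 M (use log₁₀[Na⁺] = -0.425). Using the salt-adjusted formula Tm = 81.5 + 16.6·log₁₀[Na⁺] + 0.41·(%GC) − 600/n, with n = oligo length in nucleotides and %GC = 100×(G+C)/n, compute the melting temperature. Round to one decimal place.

Length n = 50. Scanning the sequence gives T=15, G=8, A=14, C=13.
G+C = 21, so %GC = 21/50 × 100 = 42%
Salt term: 16.6 × (-0.425) = -7.055
GC term: 0.41 × 42 = 17.22; length term: −600/50 = −12
Tm = 81.5 + (-7.055) + 17.22 − 12 = 79.665 → 79.7°C

79.7°C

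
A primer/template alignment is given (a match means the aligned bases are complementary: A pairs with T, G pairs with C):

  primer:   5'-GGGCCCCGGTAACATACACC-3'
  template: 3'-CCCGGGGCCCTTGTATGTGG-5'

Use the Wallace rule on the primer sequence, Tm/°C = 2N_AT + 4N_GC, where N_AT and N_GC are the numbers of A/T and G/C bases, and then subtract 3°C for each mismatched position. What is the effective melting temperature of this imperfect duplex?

63°C

Primer base counts: A=5, T=2, G=5, C=8 → A+T=7, G+C=13
Perfect-match Tm = 2(7) + 4(13) = 14 + 52 = 66°C
Mismatches (positions where the bases are not complementary): 1 (at position 10)
Effective Tm = 66 − 1×3 = 66 − 3 = 63°C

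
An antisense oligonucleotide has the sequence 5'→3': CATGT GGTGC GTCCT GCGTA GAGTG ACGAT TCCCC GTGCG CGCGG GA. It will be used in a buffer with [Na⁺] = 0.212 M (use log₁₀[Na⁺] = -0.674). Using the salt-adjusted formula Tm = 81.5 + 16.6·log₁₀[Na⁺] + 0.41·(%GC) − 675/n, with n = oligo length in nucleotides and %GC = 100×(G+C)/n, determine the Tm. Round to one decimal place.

Length n = 47. Base counts: C=13, T=10, G=18, A=6
G+C = 31, so %GC = 31/47 × 100 = 65.957%
Salt term: 16.6 × (-0.674) = -11.188
GC term: 0.41 × 65.957 = 27.042; length term: −675/47 = −14.362
Tm = 81.5 + (-11.188) + 27.042 − 14.362 = 82.992 → 83.0°C

83.0°C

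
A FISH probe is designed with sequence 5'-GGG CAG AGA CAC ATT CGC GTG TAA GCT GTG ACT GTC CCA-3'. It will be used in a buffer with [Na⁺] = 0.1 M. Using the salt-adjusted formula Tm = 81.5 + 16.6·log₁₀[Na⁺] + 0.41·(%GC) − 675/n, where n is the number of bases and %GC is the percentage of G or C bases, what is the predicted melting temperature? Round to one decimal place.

Length n = 39. C=10, G=12, T=8, A=9
G+C = 22, so %GC = 22/39 × 100 = 56.41%
Salt term: 16.6 × (-1) = -16.6
GC term: 0.41 × 56.41 = 23.128; length term: −675/39 = −17.308
Tm = 81.5 + (-16.6) + 23.128 − 17.308 = 70.72 → 70.7°C

70.7°C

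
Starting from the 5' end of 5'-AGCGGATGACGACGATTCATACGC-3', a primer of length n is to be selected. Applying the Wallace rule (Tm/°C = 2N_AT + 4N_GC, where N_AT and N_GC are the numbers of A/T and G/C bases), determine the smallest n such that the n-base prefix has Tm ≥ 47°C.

n = 15

First 14 bases: AGCGGATGACGACG → Tm = 46°C (< 47°C)
First 15 bases: AGCGGATGACGACGA → Tm = 48°C (≥ 47°C)
Since every base adds ≥2°C, Tm only increases with n, so the threshold is first crossed at n = 15.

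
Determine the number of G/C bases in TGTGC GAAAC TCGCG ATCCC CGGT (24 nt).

15

Scanning the sequence gives G=7, C=8, T=5, A=4.
Total G or C: 7 + 8 = 15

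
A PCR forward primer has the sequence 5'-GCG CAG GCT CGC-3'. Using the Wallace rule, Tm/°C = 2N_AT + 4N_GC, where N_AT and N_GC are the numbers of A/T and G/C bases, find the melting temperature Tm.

Counting bases: G=5, C=5, A=1, T=1
A+T = 2, G+C = 10
Tm = 2(2) + 4(10) = 4 + 40 = 44°C

44°C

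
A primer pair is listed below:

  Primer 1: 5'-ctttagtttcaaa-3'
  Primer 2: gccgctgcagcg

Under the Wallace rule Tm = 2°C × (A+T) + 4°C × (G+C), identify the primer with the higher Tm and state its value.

Primer 1: A+T=10, G+C=3 → Tm = 2(10)+4(3) = 32°C
Primer 2: A+T=2, G+C=10 → Tm = 2(2)+4(10) = 44°C
32°C vs 44°C → primer 2 is higher.

Primer 2, 44°C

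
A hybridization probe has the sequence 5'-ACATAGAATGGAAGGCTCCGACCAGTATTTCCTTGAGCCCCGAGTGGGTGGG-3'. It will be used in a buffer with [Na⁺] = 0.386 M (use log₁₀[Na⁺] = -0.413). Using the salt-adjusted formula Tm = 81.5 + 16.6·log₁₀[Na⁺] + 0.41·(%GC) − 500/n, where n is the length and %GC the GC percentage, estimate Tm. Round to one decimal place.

87.9°C

Length n = 52. Counting bases: T=11, G=17, A=12, C=12
G+C = 29, so %GC = 29/52 × 100 = 55.769%
Salt term: 16.6 × (-0.413) = -6.856
GC term: 0.41 × 55.769 = 22.865; length term: −500/52 = −9.615
Tm = 81.5 + (-6.856) + 22.865 − 9.615 = 87.894 → 87.9°C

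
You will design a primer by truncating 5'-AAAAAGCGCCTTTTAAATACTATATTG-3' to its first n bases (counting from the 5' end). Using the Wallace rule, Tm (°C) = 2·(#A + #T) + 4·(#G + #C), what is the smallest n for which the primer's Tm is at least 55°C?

First 21 bases: AAAAAGCGCCTTTTAAATACT → Tm = 54°C (< 55°C)
First 22 bases: AAAAAGCGCCTTTTAAATACTA → Tm = 56°C (≥ 55°C)
Since every base adds ≥2°C, Tm only increases with n, so the threshold is first crossed at n = 22.

n = 22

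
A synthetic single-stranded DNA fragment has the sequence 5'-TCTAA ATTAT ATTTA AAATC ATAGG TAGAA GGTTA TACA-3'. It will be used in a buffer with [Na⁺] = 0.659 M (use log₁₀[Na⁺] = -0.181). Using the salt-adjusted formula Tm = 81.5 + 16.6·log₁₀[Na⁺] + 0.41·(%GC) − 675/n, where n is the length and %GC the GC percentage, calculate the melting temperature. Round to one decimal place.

69.6°C

Length n = 39. C=3, T=14, A=17, G=5
G+C = 8, so %GC = 8/39 × 100 = 20.513%
Salt term: 16.6 × (-0.181) = -3.005
GC term: 0.41 × 20.513 = 8.41; length term: −675/39 = −17.308
Tm = 81.5 + (-3.005) + 8.41 − 17.308 = 69.597 → 69.6°C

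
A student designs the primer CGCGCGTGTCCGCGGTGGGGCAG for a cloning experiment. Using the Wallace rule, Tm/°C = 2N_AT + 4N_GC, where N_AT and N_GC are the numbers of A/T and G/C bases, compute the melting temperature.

84°C

T=3, G=12, C=7, A=1
AT pairs contribute 4, GC pairs contribute 19.
Tm = 2(4) + 4(19) = 8 + 76 = 84°C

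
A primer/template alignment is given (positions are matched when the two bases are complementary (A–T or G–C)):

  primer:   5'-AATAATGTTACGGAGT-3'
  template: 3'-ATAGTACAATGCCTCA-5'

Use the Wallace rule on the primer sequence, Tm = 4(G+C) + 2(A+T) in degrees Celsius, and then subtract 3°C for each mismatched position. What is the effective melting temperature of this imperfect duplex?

Primer base counts: A=6, T=5, G=4, C=1 → A+T=11, G+C=5
Perfect-match Tm = 2(11) + 4(5) = 22 + 20 = 42°C
Mismatches (positions where the bases are not complementary): 2 (at positions 1, 4)
Effective Tm = 42 − 2×3 = 42 − 6 = 36°C

36°C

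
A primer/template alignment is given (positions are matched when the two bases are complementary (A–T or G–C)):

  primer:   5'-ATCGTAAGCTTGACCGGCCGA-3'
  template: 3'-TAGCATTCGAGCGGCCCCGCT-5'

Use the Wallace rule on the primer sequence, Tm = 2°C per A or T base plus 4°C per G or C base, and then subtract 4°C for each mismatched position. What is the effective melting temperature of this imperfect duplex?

Primer base counts: A=5, T=4, G=6, C=6 → A+T=9, G+C=12
Perfect-match Tm = 2(9) + 4(12) = 18 + 48 = 66°C
Mismatches (positions where the bases are not complementary): 4 (at positions 11, 13, 15, 18)
Effective Tm = 66 − 4×4 = 66 − 16 = 50°C

50°C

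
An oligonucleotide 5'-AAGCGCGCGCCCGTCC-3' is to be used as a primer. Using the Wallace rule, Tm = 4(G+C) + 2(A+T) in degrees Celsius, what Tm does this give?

58°C

Base counts: T=1, A=2, C=8, G=5
A+T = 3, G+C = 13
Tm = 2(3) + 4(13) = 6 + 52 = 58°C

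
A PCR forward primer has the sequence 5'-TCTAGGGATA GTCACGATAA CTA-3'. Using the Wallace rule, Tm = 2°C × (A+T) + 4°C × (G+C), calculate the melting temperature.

64°C

C=4, T=6, A=8, G=5
So N_AT = 14 and N_GC = 9.
Tm = 2×14 + 4×9 = 64°C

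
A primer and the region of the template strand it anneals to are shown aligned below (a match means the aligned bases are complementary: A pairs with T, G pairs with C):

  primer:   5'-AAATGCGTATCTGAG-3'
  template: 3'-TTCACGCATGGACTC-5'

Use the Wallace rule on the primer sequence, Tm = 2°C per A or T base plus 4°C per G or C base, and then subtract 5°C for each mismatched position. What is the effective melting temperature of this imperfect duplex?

Primer base counts: A=5, T=4, G=4, C=2 → A+T=9, G+C=6
Perfect-match Tm = 2(9) + 4(6) = 18 + 24 = 42°C
Mismatches (positions where the bases are not complementary): 2 (at positions 3, 10)
Effective Tm = 42 − 2×5 = 42 − 10 = 32°C

32°C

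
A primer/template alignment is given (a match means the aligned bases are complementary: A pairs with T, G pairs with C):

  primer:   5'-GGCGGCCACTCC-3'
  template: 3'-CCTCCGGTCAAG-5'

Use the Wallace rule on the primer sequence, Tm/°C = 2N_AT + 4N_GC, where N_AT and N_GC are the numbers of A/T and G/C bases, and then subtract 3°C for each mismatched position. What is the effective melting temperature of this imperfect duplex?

35°C

Primer base counts: A=1, T=1, G=4, C=6 → A+T=2, G+C=10
Perfect-match Tm = 2(2) + 4(10) = 4 + 40 = 44°C
Mismatches (positions where the bases are not complementary): 3 (at positions 3, 9, 11)
Effective Tm = 44 − 3×3 = 44 − 9 = 35°C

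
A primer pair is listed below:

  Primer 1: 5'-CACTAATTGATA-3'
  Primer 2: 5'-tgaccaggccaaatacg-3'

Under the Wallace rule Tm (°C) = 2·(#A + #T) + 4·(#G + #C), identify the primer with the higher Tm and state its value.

Primer 2, 52°C

Primer 1: A+T=9, G+C=3 → Tm = 2(9)+4(3) = 30°C
Primer 2: A+T=8, G+C=9 → Tm = 2(8)+4(9) = 52°C
30°C vs 52°C → primer 2 is higher.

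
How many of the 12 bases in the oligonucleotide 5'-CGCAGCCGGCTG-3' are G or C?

Base counts: G=5, T=1, C=5, A=1
G+C = 5 + 5 = 10

10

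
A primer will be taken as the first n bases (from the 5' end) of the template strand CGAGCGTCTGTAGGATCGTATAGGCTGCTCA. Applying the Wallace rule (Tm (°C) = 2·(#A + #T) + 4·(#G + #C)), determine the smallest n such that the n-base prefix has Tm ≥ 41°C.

First 12 bases: CGAGCGTCTGTA → Tm = 38°C (< 41°C)
First 13 bases: CGAGCGTCTGTAG → Tm = 42°C (≥ 41°C)
Since every base adds ≥2°C, Tm only increases with n, so the threshold is first crossed at n = 13.

n = 13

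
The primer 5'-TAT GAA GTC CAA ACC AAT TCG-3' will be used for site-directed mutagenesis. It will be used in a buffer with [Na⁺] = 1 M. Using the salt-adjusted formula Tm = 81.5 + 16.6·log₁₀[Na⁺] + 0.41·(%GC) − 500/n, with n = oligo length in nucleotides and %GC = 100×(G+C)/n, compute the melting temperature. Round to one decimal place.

Length n = 21. A=8, G=3, T=5, C=5
G+C = 8, so %GC = 8/21 × 100 = 38.095%
Salt term: 16.6 × (0) = 0
GC term: 0.41 × 38.095 = 15.619; length term: −500/21 = −23.81
Tm = 81.5 + (0) + 15.619 − 23.81 = 73.309 → 73.3°C

73.3°C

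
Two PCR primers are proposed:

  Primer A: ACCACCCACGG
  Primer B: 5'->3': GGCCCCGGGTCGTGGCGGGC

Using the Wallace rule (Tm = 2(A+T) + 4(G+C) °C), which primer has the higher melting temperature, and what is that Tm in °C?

Primer A: A+T=3, G+C=8 → Tm = 2(3)+4(8) = 38°C
Primer B: A+T=2, G+C=18 → Tm = 2(2)+4(18) = 76°C
38°C vs 76°C → primer B is higher.

Primer B, 76°C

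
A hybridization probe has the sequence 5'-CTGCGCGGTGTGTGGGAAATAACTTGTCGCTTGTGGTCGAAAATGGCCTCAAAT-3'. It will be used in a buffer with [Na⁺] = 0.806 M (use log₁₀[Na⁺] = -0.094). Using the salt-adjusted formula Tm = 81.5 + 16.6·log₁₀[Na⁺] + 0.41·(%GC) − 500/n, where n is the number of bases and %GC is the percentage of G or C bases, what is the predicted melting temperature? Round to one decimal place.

91.2°C

Length n = 54. Base counts: T=15, C=10, G=17, A=12
G+C = 27, so %GC = 27/54 × 100 = 50%
Salt term: 16.6 × (-0.094) = -1.56
GC term: 0.41 × 50 = 20.5; length term: −500/54 = −9.259
Tm = 81.5 + (-1.56) + 20.5 − 9.259 = 91.181 → 91.2°C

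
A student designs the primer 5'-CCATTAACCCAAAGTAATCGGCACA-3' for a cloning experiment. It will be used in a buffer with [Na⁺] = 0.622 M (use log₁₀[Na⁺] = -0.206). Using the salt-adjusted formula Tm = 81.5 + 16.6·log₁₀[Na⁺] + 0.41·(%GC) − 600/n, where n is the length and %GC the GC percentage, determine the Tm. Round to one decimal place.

72.1°C

Length n = 25. A=10, T=4, G=3, C=8
G+C = 11, so %GC = 11/25 × 100 = 44%
Salt term: 16.6 × (-0.206) = -3.42
GC term: 0.41 × 44 = 18.04; length term: −600/25 = −24
Tm = 81.5 + (-3.42) + 18.04 − 24 = 72.12 → 72.1°C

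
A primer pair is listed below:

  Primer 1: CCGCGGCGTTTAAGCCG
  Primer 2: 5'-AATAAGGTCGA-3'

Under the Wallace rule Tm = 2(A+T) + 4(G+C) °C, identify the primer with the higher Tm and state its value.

Primer 1, 58°C

Primer 1: A+T=5, G+C=12 → Tm = 2(5)+4(12) = 58°C
Primer 2: A+T=7, G+C=4 → Tm = 2(7)+4(4) = 30°C
58°C vs 30°C → primer 1 is higher.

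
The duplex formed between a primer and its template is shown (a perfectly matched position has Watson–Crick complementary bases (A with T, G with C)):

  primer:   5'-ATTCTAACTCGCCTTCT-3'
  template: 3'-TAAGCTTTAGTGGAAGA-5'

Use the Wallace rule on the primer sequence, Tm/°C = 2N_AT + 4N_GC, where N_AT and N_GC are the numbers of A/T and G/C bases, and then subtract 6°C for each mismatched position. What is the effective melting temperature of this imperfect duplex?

30°C

Primer base counts: A=3, T=7, G=1, C=6 → A+T=10, G+C=7
Perfect-match Tm = 2(10) + 4(7) = 20 + 28 = 48°C
Mismatches (positions where the bases are not complementary): 3 (at positions 5, 8, 11)
Effective Tm = 48 − 3×6 = 48 − 18 = 30°C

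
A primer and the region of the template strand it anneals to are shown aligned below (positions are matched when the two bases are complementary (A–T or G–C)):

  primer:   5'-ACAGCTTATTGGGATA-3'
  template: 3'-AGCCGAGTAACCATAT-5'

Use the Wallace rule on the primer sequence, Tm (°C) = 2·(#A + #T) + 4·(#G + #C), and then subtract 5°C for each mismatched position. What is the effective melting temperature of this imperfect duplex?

24°C

Primer base counts: A=5, T=5, G=4, C=2 → A+T=10, G+C=6
Perfect-match Tm = 2(10) + 4(6) = 20 + 24 = 44°C
Mismatches (positions where the bases are not complementary): 4 (at positions 1, 3, 7, 13)
Effective Tm = 44 − 4×5 = 44 − 20 = 24°C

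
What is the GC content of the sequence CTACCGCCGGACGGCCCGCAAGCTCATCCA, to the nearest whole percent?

Base counts: T=3, G=7, A=6, C=14
G+C = 7 + 14 = 21 out of 30 bases
%GC = 21/30 × 100 = 70% ≈ 70%

70%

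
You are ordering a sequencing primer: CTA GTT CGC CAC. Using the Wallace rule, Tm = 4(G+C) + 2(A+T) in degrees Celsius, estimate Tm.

Scanning the sequence gives T=3, C=5, A=2, G=2.
AT pairs contribute 5, GC pairs contribute 7.
Tm = 4·7 + 2·5 = 28 + 10 = 38°C

38°C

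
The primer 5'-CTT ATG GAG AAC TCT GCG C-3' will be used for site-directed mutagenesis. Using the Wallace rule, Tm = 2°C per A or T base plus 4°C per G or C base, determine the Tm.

Counting bases: G=5, C=5, T=5, A=4
AT pairs contribute 9, GC pairs contribute 10.
Tm = 2(9) + 4(10) = 18 + 40 = 58°C

58°C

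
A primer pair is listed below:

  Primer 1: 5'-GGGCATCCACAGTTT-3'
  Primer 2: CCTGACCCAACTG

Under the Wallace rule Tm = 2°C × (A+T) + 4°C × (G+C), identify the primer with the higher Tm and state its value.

Primer 1, 46°C

Primer 1: A+T=7, G+C=8 → Tm = 2(7)+4(8) = 46°C
Primer 2: A+T=5, G+C=8 → Tm = 2(5)+4(8) = 42°C
46°C vs 42°C → primer 1 is higher.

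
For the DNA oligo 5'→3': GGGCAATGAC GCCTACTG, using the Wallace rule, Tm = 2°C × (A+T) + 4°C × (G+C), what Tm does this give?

58°C

Scanning the sequence gives C=5, A=4, T=3, G=6.
A+T = 7, G+C = 11
Tm = 2(7) + 4(11) = 14 + 44 = 58°C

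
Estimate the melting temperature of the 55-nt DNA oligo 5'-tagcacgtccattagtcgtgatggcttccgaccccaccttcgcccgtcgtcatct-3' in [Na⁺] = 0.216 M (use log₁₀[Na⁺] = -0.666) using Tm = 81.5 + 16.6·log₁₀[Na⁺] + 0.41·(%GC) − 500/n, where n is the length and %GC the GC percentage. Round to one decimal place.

85.2°C

Length n = 55. Base counts: G=11, T=15, A=8, C=21
G+C = 32, so %GC = 32/55 × 100 = 58.182%
Salt term: 16.6 × (-0.666) = -11.056
GC term: 0.41 × 58.182 = 23.855; length term: −500/55 = −9.091
Tm = 81.5 + (-11.056) + 23.855 − 9.091 = 85.208 → 85.2°C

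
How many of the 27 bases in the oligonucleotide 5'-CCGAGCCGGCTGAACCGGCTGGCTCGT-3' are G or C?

Base counts: G=10, C=10, A=3, T=4
Total G or C: 10 + 10 = 20

20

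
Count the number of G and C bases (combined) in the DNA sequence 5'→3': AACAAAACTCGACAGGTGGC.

10

Scanning the sequence gives G=5, T=2, C=5, A=8.
Total G or C: 5 + 5 = 10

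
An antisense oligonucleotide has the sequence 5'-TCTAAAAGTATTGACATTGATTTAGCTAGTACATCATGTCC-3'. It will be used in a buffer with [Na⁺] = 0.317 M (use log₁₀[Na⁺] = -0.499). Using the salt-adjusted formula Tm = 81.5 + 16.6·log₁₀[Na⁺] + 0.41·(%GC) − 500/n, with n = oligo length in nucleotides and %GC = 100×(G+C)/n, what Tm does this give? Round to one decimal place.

Length n = 41. C=7, G=6, T=15, A=13
G+C = 13, so %GC = 13/41 × 100 = 31.707%
Salt term: 16.6 × (-0.499) = -8.283
GC term: 0.41 × 31.707 = 13; length term: −500/41 = −12.195
Tm = 81.5 + (-8.283) + 13 − 12.195 = 74.022 → 74.0°C

74.0°C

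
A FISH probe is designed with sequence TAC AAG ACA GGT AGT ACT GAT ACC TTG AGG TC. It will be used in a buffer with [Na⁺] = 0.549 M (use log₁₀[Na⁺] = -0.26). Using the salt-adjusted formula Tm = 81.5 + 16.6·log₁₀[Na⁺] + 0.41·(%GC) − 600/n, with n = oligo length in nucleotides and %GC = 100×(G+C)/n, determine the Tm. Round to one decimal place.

76.4°C

Length n = 32. C=6, G=8, T=8, A=10
G+C = 14, so %GC = 14/32 × 100 = 43.75%
Salt term: 16.6 × (-0.26) = -4.316
GC term: 0.41 × 43.75 = 17.938; length term: −600/32 = −18.75
Tm = 81.5 + (-4.316) + 17.938 − 18.75 = 76.372 → 76.4°C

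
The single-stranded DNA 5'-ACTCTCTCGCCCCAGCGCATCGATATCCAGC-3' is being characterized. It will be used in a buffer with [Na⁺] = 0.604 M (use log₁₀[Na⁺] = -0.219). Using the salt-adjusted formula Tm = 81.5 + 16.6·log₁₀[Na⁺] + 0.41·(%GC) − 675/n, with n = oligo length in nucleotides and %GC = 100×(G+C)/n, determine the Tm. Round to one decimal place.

Length n = 31. Base counts: C=14, A=6, T=6, G=5
G+C = 19, so %GC = 19/31 × 100 = 61.29%
Salt term: 16.6 × (-0.219) = -3.635
GC term: 0.41 × 61.29 = 25.129; length term: −675/31 = −21.774
Tm = 81.5 + (-3.635) + 25.129 − 21.774 = 81.22 → 81.2°C

81.2°C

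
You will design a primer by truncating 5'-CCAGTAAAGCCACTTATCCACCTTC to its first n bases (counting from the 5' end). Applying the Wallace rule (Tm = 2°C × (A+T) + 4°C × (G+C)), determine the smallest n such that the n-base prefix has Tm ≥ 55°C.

First 18 bases: CCAGTAAAGCCACTTATC → Tm = 52°C (< 55°C)
First 19 bases: CCAGTAAAGCCACTTATCC → Tm = 56°C (≥ 55°C)
Since every base adds ≥2°C, Tm only increases with n, so the threshold is first crossed at n = 19.

n = 19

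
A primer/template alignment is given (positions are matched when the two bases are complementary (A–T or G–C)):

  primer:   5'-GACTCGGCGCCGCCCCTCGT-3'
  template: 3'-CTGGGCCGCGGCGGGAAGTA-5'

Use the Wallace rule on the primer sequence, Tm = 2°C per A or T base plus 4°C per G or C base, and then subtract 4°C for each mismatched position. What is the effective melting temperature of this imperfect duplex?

Primer base counts: A=1, T=3, G=6, C=10 → A+T=4, G+C=16
Perfect-match Tm = 2(4) + 4(16) = 8 + 64 = 72°C
Mismatches (positions where the bases are not complementary): 3 (at positions 4, 16, 19)
Effective Tm = 72 − 3×4 = 72 − 12 = 60°C

60°C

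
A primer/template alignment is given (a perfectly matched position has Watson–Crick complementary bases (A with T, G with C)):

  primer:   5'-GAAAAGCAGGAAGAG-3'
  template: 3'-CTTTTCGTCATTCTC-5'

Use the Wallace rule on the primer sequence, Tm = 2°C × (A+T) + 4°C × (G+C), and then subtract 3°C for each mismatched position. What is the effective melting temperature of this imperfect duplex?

Primer base counts: A=8, T=0, G=6, C=1 → A+T=8, G+C=7
Perfect-match Tm = 2(8) + 4(7) = 16 + 28 = 44°C
Mismatches (positions where the bases are not complementary): 1 (at position 10)
Effective Tm = 44 − 1×3 = 44 − 3 = 41°C

41°C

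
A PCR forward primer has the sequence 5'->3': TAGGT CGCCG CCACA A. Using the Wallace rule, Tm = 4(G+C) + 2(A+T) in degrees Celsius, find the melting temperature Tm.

Counting bases: C=6, A=4, T=2, G=4
A+T = 6, G+C = 10
Tm = 2×6 + 4×10 = 52°C

52°C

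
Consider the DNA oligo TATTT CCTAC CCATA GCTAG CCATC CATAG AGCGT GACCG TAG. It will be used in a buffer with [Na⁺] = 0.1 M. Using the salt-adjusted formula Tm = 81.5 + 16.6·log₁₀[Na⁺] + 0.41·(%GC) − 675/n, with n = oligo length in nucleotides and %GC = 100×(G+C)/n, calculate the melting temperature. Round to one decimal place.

69.2°C

Length n = 43. T=11, A=11, C=13, G=8
G+C = 21, so %GC = 21/43 × 100 = 48.837%
Salt term: 16.6 × (-1) = -16.6
GC term: 0.41 × 48.837 = 20.023; length term: −675/43 = −15.698
Tm = 81.5 + (-16.6) + 20.023 − 15.698 = 69.225 → 69.2°C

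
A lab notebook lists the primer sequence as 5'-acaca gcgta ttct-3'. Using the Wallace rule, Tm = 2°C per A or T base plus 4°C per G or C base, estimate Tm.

40°C

A=4, T=4, C=4, G=2
So N_AT = 8 and N_GC = 6.
Tm = 4·6 + 2·8 = 24 + 16 = 40°C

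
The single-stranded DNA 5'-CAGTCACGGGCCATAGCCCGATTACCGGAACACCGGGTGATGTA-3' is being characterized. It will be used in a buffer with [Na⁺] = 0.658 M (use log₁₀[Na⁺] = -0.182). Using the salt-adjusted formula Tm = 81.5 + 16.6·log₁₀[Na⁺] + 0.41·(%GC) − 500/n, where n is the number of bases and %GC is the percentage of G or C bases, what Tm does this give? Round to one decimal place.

Length n = 44. G=13, A=11, C=13, T=7
G+C = 26, so %GC = 26/44 × 100 = 59.091%
Salt term: 16.6 × (-0.182) = -3.021
GC term: 0.41 × 59.091 = 24.227; length term: −500/44 = −11.364
Tm = 81.5 + (-3.021) + 24.227 − 11.364 = 91.342 → 91.3°C

91.3°C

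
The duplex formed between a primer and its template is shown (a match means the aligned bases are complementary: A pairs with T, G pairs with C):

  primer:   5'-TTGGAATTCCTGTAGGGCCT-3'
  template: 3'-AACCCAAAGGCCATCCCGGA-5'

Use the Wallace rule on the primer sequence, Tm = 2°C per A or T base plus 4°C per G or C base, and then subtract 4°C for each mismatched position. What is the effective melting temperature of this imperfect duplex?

48°C

Primer base counts: A=3, T=7, G=6, C=4 → A+T=10, G+C=10
Perfect-match Tm = 2(10) + 4(10) = 20 + 40 = 60°C
Mismatches (positions where the bases are not complementary): 3 (at positions 5, 6, 11)
Effective Tm = 60 − 3×4 = 60 − 12 = 48°C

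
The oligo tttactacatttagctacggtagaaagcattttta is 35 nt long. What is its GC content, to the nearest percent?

29%

Scanning the sequence gives A=11, G=5, T=14, C=5.
G+C = 5 + 5 = 10 out of 35 bases
%GC = 10/35 × 100 = 28.57% ≈ 29%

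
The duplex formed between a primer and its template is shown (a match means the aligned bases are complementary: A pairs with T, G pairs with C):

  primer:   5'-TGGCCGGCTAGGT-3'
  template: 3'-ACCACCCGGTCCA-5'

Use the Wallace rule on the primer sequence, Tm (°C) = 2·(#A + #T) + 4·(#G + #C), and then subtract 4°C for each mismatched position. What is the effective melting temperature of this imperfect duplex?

Primer base counts: A=1, T=3, G=6, C=3 → A+T=4, G+C=9
Perfect-match Tm = 2(4) + 4(9) = 8 + 36 = 44°C
Mismatches (positions where the bases are not complementary): 3 (at positions 4, 5, 9)
Effective Tm = 44 − 3×4 = 44 − 12 = 32°C

32°C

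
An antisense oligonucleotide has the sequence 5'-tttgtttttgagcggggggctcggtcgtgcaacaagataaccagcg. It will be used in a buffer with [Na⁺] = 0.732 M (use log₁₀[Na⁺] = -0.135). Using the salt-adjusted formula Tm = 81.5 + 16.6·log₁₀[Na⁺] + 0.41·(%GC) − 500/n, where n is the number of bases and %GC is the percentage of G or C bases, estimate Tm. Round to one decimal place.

90.7°C

Length n = 46. Scanning the sequence gives A=9, T=12, G=16, C=9.
G+C = 25, so %GC = 25/46 × 100 = 54.348%
Salt term: 16.6 × (-0.135) = -2.241
GC term: 0.41 × 54.348 = 22.283; length term: −500/46 = −10.87
Tm = 81.5 + (-2.241) + 22.283 − 10.87 = 90.672 → 90.7°C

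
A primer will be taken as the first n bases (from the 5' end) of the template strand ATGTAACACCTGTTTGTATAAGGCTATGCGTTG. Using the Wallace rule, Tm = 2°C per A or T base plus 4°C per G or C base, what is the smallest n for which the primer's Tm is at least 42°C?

First 15 bases: ATGTAACACCTGTTT → Tm = 40°C (< 42°C)
First 16 bases: ATGTAACACCTGTTTG → Tm = 44°C (≥ 42°C)
Each additional base adds 2°C (A/T) or 4°C (G/C), so Tm is non-decreasing in n; n = 16 is the first length to reach 42°C.

n = 16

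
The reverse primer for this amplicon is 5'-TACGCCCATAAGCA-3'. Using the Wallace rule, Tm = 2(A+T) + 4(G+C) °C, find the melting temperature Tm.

42°C

G=2, C=5, T=2, A=5
AT pairs contribute 7, GC pairs contribute 7.
Tm = 2×7 + 4×7 = 42°C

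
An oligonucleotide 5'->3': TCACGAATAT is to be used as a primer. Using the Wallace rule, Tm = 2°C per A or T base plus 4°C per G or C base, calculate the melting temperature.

26°C

C=2, G=1, T=3, A=4
AT pairs contribute 7, GC pairs contribute 3.
Tm = 2(7) + 4(3) = 14 + 12 = 26°C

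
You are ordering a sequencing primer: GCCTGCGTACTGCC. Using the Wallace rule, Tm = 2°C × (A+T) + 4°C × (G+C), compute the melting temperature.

48°C

G=4, A=1, T=3, C=6
AT pairs contribute 4, GC pairs contribute 10.
Tm = 2×4 + 4×10 = 48°C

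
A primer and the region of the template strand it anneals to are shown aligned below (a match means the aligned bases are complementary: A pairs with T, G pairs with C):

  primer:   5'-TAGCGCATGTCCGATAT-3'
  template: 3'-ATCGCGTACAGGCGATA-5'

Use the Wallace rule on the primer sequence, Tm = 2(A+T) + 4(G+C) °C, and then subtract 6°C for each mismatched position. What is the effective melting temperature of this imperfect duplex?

44°C

Primer base counts: A=4, T=5, G=4, C=4 → A+T=9, G+C=8
Perfect-match Tm = 2(9) + 4(8) = 18 + 32 = 50°C
Mismatches (positions where the bases are not complementary): 1 (at position 14)
Effective Tm = 50 − 1×6 = 50 − 6 = 44°C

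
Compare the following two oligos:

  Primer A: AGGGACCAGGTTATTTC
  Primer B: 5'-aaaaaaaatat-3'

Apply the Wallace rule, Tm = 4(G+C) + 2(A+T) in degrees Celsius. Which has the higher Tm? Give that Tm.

Primer A, 50°C

Primer A: A+T=9, G+C=8 → Tm = 2(9)+4(8) = 50°C
Primer B: A+T=11, G+C=0 → Tm = 2(11)+4(0) = 22°C
50°C vs 22°C → primer A is higher.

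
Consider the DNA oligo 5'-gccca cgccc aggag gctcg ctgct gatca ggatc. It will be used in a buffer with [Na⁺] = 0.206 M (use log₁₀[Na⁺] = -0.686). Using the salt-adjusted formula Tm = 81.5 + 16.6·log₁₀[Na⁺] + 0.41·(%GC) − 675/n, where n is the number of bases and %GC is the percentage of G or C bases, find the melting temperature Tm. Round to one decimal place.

78.9°C

Length n = 35. Base counts: A=6, G=11, C=13, T=5
G+C = 24, so %GC = 24/35 × 100 = 68.571%
Salt term: 16.6 × (-0.686) = -11.388
GC term: 0.41 × 68.571 = 28.114; length term: −675/35 = −19.286
Tm = 81.5 + (-11.388) + 28.114 − 19.286 = 78.94 → 78.9°C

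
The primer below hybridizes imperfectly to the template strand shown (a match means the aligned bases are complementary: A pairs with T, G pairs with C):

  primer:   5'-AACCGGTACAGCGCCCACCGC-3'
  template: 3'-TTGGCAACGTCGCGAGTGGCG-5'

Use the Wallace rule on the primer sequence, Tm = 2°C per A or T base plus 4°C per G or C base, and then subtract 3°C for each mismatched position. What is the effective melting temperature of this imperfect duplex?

63°C

Primer base counts: A=5, T=1, G=5, C=10 → A+T=6, G+C=15
Perfect-match Tm = 2(6) + 4(15) = 12 + 60 = 72°C
Mismatches (positions where the bases are not complementary): 3 (at positions 6, 8, 15)
Effective Tm = 72 − 3×3 = 72 − 9 = 63°C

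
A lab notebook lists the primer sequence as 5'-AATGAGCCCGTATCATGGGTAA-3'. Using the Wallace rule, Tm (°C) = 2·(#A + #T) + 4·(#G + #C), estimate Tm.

64°C

C=4, T=5, A=7, G=6
A+T = 12, G+C = 10
Tm = 4·10 + 2·12 = 40 + 24 = 64°C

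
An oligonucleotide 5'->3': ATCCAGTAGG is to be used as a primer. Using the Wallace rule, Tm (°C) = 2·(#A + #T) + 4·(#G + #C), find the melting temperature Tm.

T=2, C=2, G=3, A=3
So N_AT = 5 and N_GC = 5.
Tm = 4·5 + 2·5 = 20 + 10 = 30°C

30°C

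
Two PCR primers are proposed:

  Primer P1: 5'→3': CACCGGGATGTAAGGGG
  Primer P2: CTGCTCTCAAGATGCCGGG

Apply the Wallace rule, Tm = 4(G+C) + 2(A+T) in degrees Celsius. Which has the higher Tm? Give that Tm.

Primer P1: A+T=6, G+C=11 → Tm = 2(6)+4(11) = 56°C
Primer P2: A+T=7, G+C=12 → Tm = 2(7)+4(12) = 62°C
56°C vs 62°C → primer P2 is higher.

Primer P2, 62°C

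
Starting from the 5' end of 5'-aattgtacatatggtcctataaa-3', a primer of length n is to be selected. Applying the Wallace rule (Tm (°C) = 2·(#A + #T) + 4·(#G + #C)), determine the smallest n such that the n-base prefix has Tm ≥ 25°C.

First 10 bases: AATTGTACAT → Tm = 24°C (< 25°C)
First 11 bases: AATTGTACATA → Tm = 26°C (≥ 25°C)
Each additional base adds 2°C (A/T) or 4°C (G/C), so Tm is non-decreasing in n; n = 11 is the first length to reach 25°C.

n = 11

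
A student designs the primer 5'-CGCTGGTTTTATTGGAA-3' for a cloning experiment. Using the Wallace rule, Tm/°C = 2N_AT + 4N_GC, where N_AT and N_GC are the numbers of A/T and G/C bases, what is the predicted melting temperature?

48°C

Counting bases: A=3, G=5, C=2, T=7
So N_AT = 10 and N_GC = 7.
Tm = 2×10 + 4×7 = 48°C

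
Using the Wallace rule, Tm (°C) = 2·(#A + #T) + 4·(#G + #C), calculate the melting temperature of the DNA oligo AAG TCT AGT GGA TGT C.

T=5, A=4, G=5, C=2
A+T = 9, G+C = 7
Tm = 4·7 + 2·9 = 28 + 18 = 46°C

46°C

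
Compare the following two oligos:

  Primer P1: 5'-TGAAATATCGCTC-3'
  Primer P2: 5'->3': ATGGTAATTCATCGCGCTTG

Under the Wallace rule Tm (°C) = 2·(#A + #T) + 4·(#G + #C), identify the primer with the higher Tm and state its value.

Primer P1: A+T=8, G+C=5 → Tm = 2(8)+4(5) = 36°C
Primer P2: A+T=11, G+C=9 → Tm = 2(11)+4(9) = 58°C
36°C vs 58°C → primer P2 is higher.

Primer P2, 58°C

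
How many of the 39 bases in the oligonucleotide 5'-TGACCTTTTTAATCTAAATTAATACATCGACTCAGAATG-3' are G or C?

Base counts: G=4, A=14, C=7, T=14
Total G or C: 4 + 7 = 11

11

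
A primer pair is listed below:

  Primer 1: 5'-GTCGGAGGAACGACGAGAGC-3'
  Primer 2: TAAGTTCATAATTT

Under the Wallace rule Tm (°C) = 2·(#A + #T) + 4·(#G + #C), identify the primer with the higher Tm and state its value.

Primer 1: A+T=7, G+C=13 → Tm = 2(7)+4(13) = 66°C
Primer 2: A+T=12, G+C=2 → Tm = 2(12)+4(2) = 32°C
66°C vs 32°C → primer 1 is higher.

Primer 1, 66°C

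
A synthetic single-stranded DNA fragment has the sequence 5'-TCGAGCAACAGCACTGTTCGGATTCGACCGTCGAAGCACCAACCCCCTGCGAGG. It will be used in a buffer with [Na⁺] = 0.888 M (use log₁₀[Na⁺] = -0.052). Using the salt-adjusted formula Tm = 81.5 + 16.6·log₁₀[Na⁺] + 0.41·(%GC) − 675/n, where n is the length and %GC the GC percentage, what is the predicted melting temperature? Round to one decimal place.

93.2°C

Length n = 54. Base counts: G=14, C=19, A=13, T=8
G+C = 33, so %GC = 33/54 × 100 = 61.111%
Salt term: 16.6 × (-0.052) = -0.863
GC term: 0.41 × 61.111 = 25.056; length term: −675/54 = −12.5
Tm = 81.5 + (-0.863) + 25.056 − 12.5 = 93.193 → 93.2°C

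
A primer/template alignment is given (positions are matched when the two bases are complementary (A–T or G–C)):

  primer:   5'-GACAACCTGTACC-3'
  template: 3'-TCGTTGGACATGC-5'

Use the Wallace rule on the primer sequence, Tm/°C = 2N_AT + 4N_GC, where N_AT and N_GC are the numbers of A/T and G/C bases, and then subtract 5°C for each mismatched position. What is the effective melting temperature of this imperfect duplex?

Primer base counts: A=4, T=2, G=2, C=5 → A+T=6, G+C=7
Perfect-match Tm = 2(6) + 4(7) = 12 + 28 = 40°C
Mismatches (positions where the bases are not complementary): 3 (at positions 1, 2, 13)
Effective Tm = 40 − 3×5 = 40 − 15 = 25°C

25°C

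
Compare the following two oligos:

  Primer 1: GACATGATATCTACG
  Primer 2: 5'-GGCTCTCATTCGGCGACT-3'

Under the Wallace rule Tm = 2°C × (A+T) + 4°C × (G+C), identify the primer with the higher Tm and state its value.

Primer 1: A+T=9, G+C=6 → Tm = 2(9)+4(6) = 42°C
Primer 2: A+T=7, G+C=11 → Tm = 2(7)+4(11) = 58°C
42°C vs 58°C → primer 2 is higher.

Primer 2, 58°C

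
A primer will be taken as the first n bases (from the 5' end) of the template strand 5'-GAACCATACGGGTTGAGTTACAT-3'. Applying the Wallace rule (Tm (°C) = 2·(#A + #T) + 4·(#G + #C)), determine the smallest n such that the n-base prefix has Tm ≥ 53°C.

n = 18

First 17 bases: GAACCATACGGGTTGAG → Tm = 52°C (< 53°C)
First 18 bases: GAACCATACGGGTTGAGT → Tm = 54°C (≥ 53°C)
Since every base adds ≥2°C, Tm only increases with n, so the threshold is first crossed at n = 18.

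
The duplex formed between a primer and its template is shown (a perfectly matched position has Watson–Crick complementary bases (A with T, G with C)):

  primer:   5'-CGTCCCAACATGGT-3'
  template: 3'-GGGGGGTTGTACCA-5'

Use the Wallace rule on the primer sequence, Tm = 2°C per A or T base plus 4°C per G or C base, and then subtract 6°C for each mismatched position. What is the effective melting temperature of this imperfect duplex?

Primer base counts: A=3, T=3, G=3, C=5 → A+T=6, G+C=8
Perfect-match Tm = 2(6) + 4(8) = 12 + 32 = 44°C
Mismatches (positions where the bases are not complementary): 2 (at positions 2, 3)
Effective Tm = 44 − 2×6 = 44 − 12 = 32°C

32°C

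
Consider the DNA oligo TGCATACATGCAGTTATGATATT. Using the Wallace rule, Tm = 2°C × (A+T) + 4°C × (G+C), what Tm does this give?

60°C

Counting bases: A=7, C=3, T=9, G=4
A+T = 16, G+C = 7
Tm = 2(16) + 4(7) = 32 + 28 = 60°C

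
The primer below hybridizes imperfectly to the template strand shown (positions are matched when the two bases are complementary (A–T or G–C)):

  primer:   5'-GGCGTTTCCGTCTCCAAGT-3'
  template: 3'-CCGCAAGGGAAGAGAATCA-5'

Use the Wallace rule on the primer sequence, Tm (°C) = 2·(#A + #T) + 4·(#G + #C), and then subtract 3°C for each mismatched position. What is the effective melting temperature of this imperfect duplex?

48°C

Primer base counts: A=2, T=6, G=5, C=6 → A+T=8, G+C=11
Perfect-match Tm = 2(8) + 4(11) = 16 + 44 = 60°C
Mismatches (positions where the bases are not complementary): 4 (at positions 7, 10, 15, 16)
Effective Tm = 60 − 4×3 = 60 − 12 = 48°C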